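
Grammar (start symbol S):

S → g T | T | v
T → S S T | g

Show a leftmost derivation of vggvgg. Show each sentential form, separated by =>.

S => T   [S → T]
T => SST   [T → S S T]
SST => vST   [S → v]
vST => vgTT   [S → g T]
vgTT => vgSSTT   [T → S S T]
vgSSTT => vgTSTT   [S → T]
vgTSTT => vggSTT   [T → g]
vggSTT => vggvTT   [S → v]
vggvTT => vggvgT   [T → g]
vggvgT => vggvgg   [T → g]

S => T => SST => vST => vgTT => vgSSTT => vgTSTT => vggSTT => vggvTT => vggvgT => vggvgg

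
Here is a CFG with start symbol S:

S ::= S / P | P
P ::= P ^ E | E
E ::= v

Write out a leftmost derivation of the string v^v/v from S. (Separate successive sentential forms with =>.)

S => S/P   [S ::= S / P]
S/P => P/P   [S ::= P]
P/P => P^E/P   [P ::= P ^ E]
P^E/P => E^E/P   [P ::= E]
E^E/P => v^E/P   [E ::= v]
v^E/P => v^v/P   [E ::= v]
v^v/P => v^v/E   [P ::= E]
v^v/E => v^v/v   [E ::= v]

S => S/P => P/P => P^E/P => E^E/P => v^E/P => v^v/P => v^v/E => v^v/v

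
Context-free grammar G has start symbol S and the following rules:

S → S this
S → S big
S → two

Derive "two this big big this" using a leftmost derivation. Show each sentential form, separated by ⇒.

S ⇒ S this   [S → S this]
S this ⇒ S big this   [S → S big]
S big this ⇒ S big big this   [S → S big]
S big big this ⇒ S this big big this   [S → S this]
S this big big this ⇒ two this big big this   [S → two]

S ⇒ S this ⇒ S big this ⇒ S big big this ⇒ S this big big this ⇒ two this big big this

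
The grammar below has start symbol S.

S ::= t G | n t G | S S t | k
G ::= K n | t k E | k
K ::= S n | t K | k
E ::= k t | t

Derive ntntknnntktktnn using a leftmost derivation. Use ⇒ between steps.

S ⇒ ntG ⇒ ntKn ⇒ ntSnn ⇒ ntSStnn ⇒ ntSStStnn ⇒ ntntGStStnn ⇒ ntntKnStStnn ⇒ ntntSnnStStnn ⇒ ntntknnStStnn ⇒ ntntknnntGtStnn ⇒ ntntknnntktStnn ⇒ ntntknnntktktnn

S ⇒ ntG   [S ::= n t G]
ntG ⇒ ntKn   [G ::= K n]
ntKn ⇒ ntSnn   [K ::= S n]
ntSnn ⇒ ntSStnn   [S ::= S S t]
ntSStnn ⇒ ntSStStnn   [S ::= S S t]
ntSStStnn ⇒ ntntGStStnn   [S ::= n t G]
ntntGStStnn ⇒ ntntKnStStnn   [G ::= K n]
ntntKnStStnn ⇒ ntntSnnStStnn   [K ::= S n]
ntntSnnStStnn ⇒ ntntknnStStnn   [S ::= k]
ntntknnStStnn ⇒ ntntknnntGtStnn   [S ::= n t G]
ntntknnntGtStnn ⇒ ntntknnntktStnn   [G ::= k]
ntntknnntktStnn ⇒ ntntknnntktktnn   [S ::= k]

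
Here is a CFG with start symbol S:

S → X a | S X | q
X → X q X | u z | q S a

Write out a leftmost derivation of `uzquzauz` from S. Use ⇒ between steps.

S ⇒ SX ⇒ XaX ⇒ XqXaX ⇒ uzqXaX ⇒ uzquzaX ⇒ uzquzauz

S ⇒ SX   [S → S X]
SX ⇒ XaX   [S → X a]
XaX ⇒ XqXaX   [X → X q X]
XqXaX ⇒ uzqXaX   [X → u z]
uzqXaX ⇒ uzquzaX   [X → u z]
uzquzaX ⇒ uzquzauz   [X → u z]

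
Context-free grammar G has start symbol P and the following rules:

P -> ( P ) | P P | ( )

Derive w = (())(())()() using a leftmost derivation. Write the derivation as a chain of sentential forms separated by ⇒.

P ⇒ PP   [P -> P P]
PP ⇒ PPP   [P -> P P]
PPP ⇒ PPPP   [P -> P P]
PPPP ⇒ (P)PPP   [P -> ( P )]
(P)PPP ⇒ (())PPP   [P -> ( )]
(())PPP ⇒ (())(P)PP   [P -> ( P )]
(())(P)PP ⇒ (())(())PP   [P -> ( )]
(())(())PP ⇒ (())(())()P   [P -> ( )]
(())(())()P ⇒ (())(())()()   [P -> ( )]

P ⇒ PP ⇒ PPP ⇒ PPPP ⇒ (P)PPP ⇒ (())PPP ⇒ (())(P)PP ⇒ (())(())PP ⇒ (())(())()P ⇒ (())(())()()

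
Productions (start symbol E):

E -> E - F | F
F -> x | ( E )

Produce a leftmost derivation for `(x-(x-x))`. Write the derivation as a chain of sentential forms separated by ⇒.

E ⇒ F   [E -> F]
F ⇒ (E)   [F -> ( E )]
(E) ⇒ (E-F)   [E -> E - F]
(E-F) ⇒ (F-F)   [E -> F]
(F-F) ⇒ (x-F)   [F -> x]
(x-F) ⇒ (x-(E))   [F -> ( E )]
(x-(E)) ⇒ (x-(E-F))   [E -> E - F]
(x-(E-F)) ⇒ (x-(F-F))   [E -> F]
(x-(F-F)) ⇒ (x-(x-F))   [F -> x]
(x-(x-F)) ⇒ (x-(x-x))   [F -> x]

E⇒F⇒(E)⇒(E-F)⇒(F-F)⇒(x-F)⇒(x-(E))⇒(x-(E-F))⇒(x-(F-F))⇒(x-(x-F))⇒(x-(x-x))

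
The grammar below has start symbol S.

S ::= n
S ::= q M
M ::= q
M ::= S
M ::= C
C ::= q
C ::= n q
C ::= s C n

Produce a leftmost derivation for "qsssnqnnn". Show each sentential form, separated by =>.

S => qM   [S ::= q M]
qM => qC   [M ::= C]
qC => qsCn   [C ::= s C n]
qsCn => qssCnn   [C ::= s C n]
qssCnn => qsssCnnn   [C ::= s C n]
qsssCnnn => qsssnqnnn   [C ::= n q]

S => qM => qC => qsCn => qssCnn => qsssCnnn => qsssnqnnn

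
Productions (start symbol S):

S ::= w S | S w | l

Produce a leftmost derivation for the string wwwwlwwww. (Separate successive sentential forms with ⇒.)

S ⇒ wS ⇒ wSw ⇒ wwSw ⇒ wwSww ⇒ wwSwww ⇒ wwwSwww ⇒ wwwwSwww ⇒ wwwwSwwww ⇒ wwwwlwwww

S ⇒ wS   [S ::= w S]
wS ⇒ wSw   [S ::= S w]
wSw ⇒ wwSw   [S ::= w S]
wwSw ⇒ wwSww   [S ::= S w]
wwSww ⇒ wwSwww   [S ::= S w]
wwSwww ⇒ wwwSwww   [S ::= w S]
wwwSwww ⇒ wwwwSwww   [S ::= w S]
wwwwSwww ⇒ wwwwSwwww   [S ::= S w]
wwwwSwwww ⇒ wwwwlwwww   [S ::= l]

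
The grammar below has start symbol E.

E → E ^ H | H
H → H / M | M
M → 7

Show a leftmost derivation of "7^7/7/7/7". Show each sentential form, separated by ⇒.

E ⇒ E^H ⇒ H^H ⇒ M^H ⇒ 7^H ⇒ 7^H/M ⇒ 7^H/M/M ⇒ 7^H/M/M/M ⇒ 7^M/M/M/M ⇒ 7^7/M/M/M ⇒ 7^7/7/M/M ⇒ 7^7/7/7/M ⇒ 7^7/7/7/7

E ⇒ E^H   [E → E ^ H]
E^H ⇒ H^H   [E → H]
H^H ⇒ M^H   [H → M]
M^H ⇒ 7^H   [M → 7]
7^H ⇒ 7^H/M   [H → H / M]
7^H/M ⇒ 7^H/M/M   [H → H / M]
7^H/M/M ⇒ 7^H/M/M/M   [H → H / M]
7^H/M/M/M ⇒ 7^M/M/M/M   [H → M]
7^M/M/M/M ⇒ 7^7/M/M/M   [M → 7]
7^7/M/M/M ⇒ 7^7/7/M/M   [M → 7]
7^7/7/M/M ⇒ 7^7/7/7/M   [M → 7]
7^7/7/7/M ⇒ 7^7/7/7/7   [M → 7]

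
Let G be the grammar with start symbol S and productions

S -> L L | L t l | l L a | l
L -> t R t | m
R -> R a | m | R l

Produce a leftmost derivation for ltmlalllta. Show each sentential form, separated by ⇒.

S⇒lLa⇒ltRta⇒ltRlta⇒ltRllta⇒ltRlllta⇒ltRalllta⇒ltRlalllta⇒ltmlalllta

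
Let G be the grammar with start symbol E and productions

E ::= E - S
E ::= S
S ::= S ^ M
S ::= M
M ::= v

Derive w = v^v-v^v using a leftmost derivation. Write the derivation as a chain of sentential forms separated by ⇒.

E ⇒ E-S   [E ::= E - S]
E-S ⇒ S-S   [E ::= S]
S-S ⇒ S^M-S   [S ::= S ^ M]
S^M-S ⇒ M^M-S   [S ::= M]
M^M-S ⇒ v^M-S   [M ::= v]
v^M-S ⇒ v^v-S   [M ::= v]
v^v-S ⇒ v^v-S^M   [S ::= S ^ M]
v^v-S^M ⇒ v^v-M^M   [S ::= M]
v^v-M^M ⇒ v^v-v^M   [M ::= v]
v^v-v^M ⇒ v^v-v^v   [M ::= v]

E⇒E-S⇒S-S⇒S^M-S⇒M^M-S⇒v^M-S⇒v^v-S⇒v^v-S^M⇒v^v-M^M⇒v^v-v^M⇒v^v-v^v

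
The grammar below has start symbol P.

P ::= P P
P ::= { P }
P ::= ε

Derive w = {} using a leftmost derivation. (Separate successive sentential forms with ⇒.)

P ⇒ PP   [P ::= P P]
PP ⇒ PPP   [P ::= P P]
PPP ⇒ {P}PP   [P ::= { P }]
{P}PP ⇒ {}PP   [P ::= ε]
{}PP ⇒ {}P   [P ::= ε]
{}P ⇒ {}   [P ::= ε]

P ⇒ PP ⇒ PPP ⇒ {P}PP ⇒ {}PP ⇒ {}P ⇒ {}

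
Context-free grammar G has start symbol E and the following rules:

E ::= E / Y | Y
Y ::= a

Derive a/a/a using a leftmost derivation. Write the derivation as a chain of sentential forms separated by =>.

E=>E/Y=>E/Y/Y=>Y/Y/Y=>a/Y/Y=>a/a/Y=>a/a/a

E => E/Y   [E ::= E / Y]
E/Y => E/Y/Y   [E ::= E / Y]
E/Y/Y => Y/Y/Y   [E ::= Y]
Y/Y/Y => a/Y/Y   [Y ::= a]
a/Y/Y => a/a/Y   [Y ::= a]
a/a/Y => a/a/a   [Y ::= a]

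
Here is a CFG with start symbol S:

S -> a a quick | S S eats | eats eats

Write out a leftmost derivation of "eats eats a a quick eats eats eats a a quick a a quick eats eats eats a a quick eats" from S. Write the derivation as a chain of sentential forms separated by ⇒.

S ⇒ S S eats ⇒ S S eats S eats ⇒ S S eats S eats S eats ⇒ eats eats S eats S eats S eats ⇒ eats eats a a quick eats S eats S eats ⇒ eats eats a a quick eats S S eats eats S eats ⇒ eats eats a a quick eats eats eats S eats eats S eats ⇒ eats eats a a quick eats eats eats S S eats eats eats S eats ⇒ eats eats a a quick eats eats eats a a quick S eats eats eats S eats ⇒ eats eats a a quick eats eats eats a a quick a a quick eats eats eats S eats ⇒ eats eats a a quick eats eats eats a a quick a a quick eats eats eats a a quick eats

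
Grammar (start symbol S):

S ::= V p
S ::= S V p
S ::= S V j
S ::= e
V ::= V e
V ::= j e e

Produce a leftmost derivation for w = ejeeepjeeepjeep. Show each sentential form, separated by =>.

S => SVp => SVpVp => SVpVpVp => eVpVpVp => eVepVpVp => ejeeepVpVp => ejeeepVepVp => ejeeepjeeepVp => ejeeepjeeepjeep

S => SVp   [S ::= S V p]
SVp => SVpVp   [S ::= S V p]
SVpVp => SVpVpVp   [S ::= S V p]
SVpVpVp => eVpVpVp   [S ::= e]
eVpVpVp => eVepVpVp   [V ::= V e]
eVepVpVp => ejeeepVpVp   [V ::= j e e]
ejeeepVpVp => ejeeepVepVp   [V ::= V e]
ejeeepVepVp => ejeeepjeeepVp   [V ::= j e e]
ejeeepjeeepVp => ejeeepjeeepjeep   [V ::= j e e]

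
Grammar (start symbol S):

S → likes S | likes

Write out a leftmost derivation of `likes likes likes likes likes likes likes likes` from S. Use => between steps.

S => likes S => likes likes S => likes likes likes S => likes likes likes likes S => likes likes likes likes likes S => likes likes likes likes likes likes S => likes likes likes likes likes likes likes S => likes likes likes likes likes likes likes likes

S => likes S   [S → likes S]
likes S => likes likes S   [S → likes S]
likes likes S => likes likes likes S   [S → likes S]
likes likes likes S => likes likes likes likes S   [S → likes S]
likes likes likes likes S => likes likes likes likes likes S   [S → likes S]
likes likes likes likes likes S => likes likes likes likes likes likes S   [S → likes S]
likes likes likes likes likes likes S => likes likes likes likes likes likes likes S   [S → likes S]
likes likes likes likes likes likes likes S => likes likes likes likes likes likes likes likes   [S → likes]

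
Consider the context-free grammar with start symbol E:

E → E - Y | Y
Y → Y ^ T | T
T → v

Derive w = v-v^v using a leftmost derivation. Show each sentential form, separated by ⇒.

E ⇒ E-Y ⇒ Y-Y ⇒ T-Y ⇒ v-Y ⇒ v-Y^T ⇒ v-T^T ⇒ v-v^T ⇒ v-v^v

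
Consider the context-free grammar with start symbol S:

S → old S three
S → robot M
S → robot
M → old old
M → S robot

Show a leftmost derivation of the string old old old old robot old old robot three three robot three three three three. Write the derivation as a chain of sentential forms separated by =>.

S => old S three => old old S three three => old old old S three three three => old old old old S three three three three => old old old old robot M three three three three => old old old old robot S robot three three three three => old old old old robot old S three robot three three three three => old old old old robot old old S three three robot three three three three => old old old old robot old old robot three three robot three three three three

S => old S three   [S → old S three]
old S three => old old S three three   [S → old S three]
old old S three three => old old old S three three three   [S → old S three]
old old old S three three three => old old old old S three three three three   [S → old S three]
old old old old S three three three three => old old old old robot M three three three three   [S → robot M]
old old old old robot M three three three three => old old old old robot S robot three three three three   [M → S robot]
old old old old robot S robot three three three three => old old old old robot old S three robot three three three three   [S → old S three]
old old old old robot old S three robot three three three three => old old old old robot old old S three three robot three three three three   [S → old S three]
old old old old robot old old S three three robot three three three three => old old old old robot old old robot three three robot three three three three   [S → robot]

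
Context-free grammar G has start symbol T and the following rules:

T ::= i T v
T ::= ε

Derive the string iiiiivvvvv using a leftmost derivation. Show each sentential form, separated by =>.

T => iTv => iiTvv => iiiTvvv => iiiiTvvvv => iiiiiTvvvvv => iiiiivvvvv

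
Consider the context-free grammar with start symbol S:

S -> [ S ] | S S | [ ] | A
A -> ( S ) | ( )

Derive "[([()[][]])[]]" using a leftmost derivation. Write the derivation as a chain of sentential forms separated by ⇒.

S ⇒ [S]   [S -> [ S ]]
[S] ⇒ [SS]   [S -> S S]
[SS] ⇒ [AS]   [S -> A]
[AS] ⇒ [(S)S]   [A -> ( S )]
[(S)S] ⇒ [([S])S]   [S -> [ S ]]
[([S])S] ⇒ [([SS])S]   [S -> S S]
[([SS])S] ⇒ [([SSS])S]   [S -> S S]
[([SSS])S] ⇒ [([ASS])S]   [S -> A]
[([ASS])S] ⇒ [([()SS])S]   [A -> ( )]
[([()SS])S] ⇒ [([()[]S])S]   [S -> [ ]]
[([()[]S])S] ⇒ [([()[][]])S]   [S -> [ ]]
[([()[][]])S] ⇒ [([()[][]])[]]   [S -> [ ]]

S ⇒ [S] ⇒ [SS] ⇒ [AS] ⇒ [(S)S] ⇒ [([S])S] ⇒ [([SS])S] ⇒ [([SSS])S] ⇒ [([ASS])S] ⇒ [([()SS])S] ⇒ [([()[]S])S] ⇒ [([()[][]])S] ⇒ [([()[][]])[]]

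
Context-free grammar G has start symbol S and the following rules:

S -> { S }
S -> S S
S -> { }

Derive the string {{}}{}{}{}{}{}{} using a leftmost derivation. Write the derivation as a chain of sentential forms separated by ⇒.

S⇒SS⇒SSS⇒SSSS⇒SSSSS⇒SSSSSS⇒{S}SSSSS⇒{{}}SSSSS⇒{{}}SSSSSS⇒{{}}{}SSSSS⇒{{}}{}{}SSSS⇒{{}}{}{}{}SSS⇒{{}}{}{}{}{}SS⇒{{}}{}{}{}{}{}S⇒{{}}{}{}{}{}{}{}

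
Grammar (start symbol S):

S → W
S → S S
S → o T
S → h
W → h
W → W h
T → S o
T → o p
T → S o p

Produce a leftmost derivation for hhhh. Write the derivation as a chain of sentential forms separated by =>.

S => SS => WS => WhS => WhhS => hhhS => hhhh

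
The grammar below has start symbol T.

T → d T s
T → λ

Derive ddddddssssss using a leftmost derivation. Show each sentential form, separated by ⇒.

T ⇒ dTs ⇒ ddTss ⇒ dddTsss ⇒ ddddTssss ⇒ dddddTsssss ⇒ ddddddTssssss ⇒ ddddddssssss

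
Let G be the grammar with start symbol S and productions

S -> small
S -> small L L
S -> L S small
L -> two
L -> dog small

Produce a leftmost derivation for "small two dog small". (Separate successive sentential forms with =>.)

S => small L L   [S -> small L L]
small L L => small two L   [L -> two]
small two L => small two dog small   [L -> dog small]

S => small L L => small two L => small two dog small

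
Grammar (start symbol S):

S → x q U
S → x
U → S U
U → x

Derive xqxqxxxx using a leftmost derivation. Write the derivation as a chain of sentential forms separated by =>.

S => xqU => xqSU => xqxqUU => xqxqSUU => xqxqxUU => xqxqxSUU => xqxqxxUU => xqxqxxxU => xqxqxxxx

S => xqU   [S → x q U]
xqU => xqSU   [U → S U]
xqSU => xqxqUU   [S → x q U]
xqxqUU => xqxqSUU   [U → S U]
xqxqSUU => xqxqxUU   [S → x]
xqxqxUU => xqxqxSUU   [U → S U]
xqxqxSUU => xqxqxxUU   [S → x]
xqxqxxUU => xqxqxxxU   [U → x]
xqxqxxxU => xqxqxxxx   [U → x]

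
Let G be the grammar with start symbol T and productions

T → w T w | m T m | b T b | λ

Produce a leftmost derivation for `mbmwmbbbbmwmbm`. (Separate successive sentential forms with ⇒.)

T ⇒ mTm ⇒ mbTbm ⇒ mbmTmbm ⇒ mbmwTwmbm ⇒ mbmwmTmwmbm ⇒ mbmwmbTbmwmbm ⇒ mbmwmbbTbbmwmbm ⇒ mbmwmbbbbmwmbm

T ⇒ mTm   [T → m T m]
mTm ⇒ mbTbm   [T → b T b]
mbTbm ⇒ mbmTmbm   [T → m T m]
mbmTmbm ⇒ mbmwTwmbm   [T → w T w]
mbmwTwmbm ⇒ mbmwmTmwmbm   [T → m T m]
mbmwmTmwmbm ⇒ mbmwmbTbmwmbm   [T → b T b]
mbmwmbTbmwmbm ⇒ mbmwmbbTbbmwmbm   [T → b T b]
mbmwmbbTbbmwmbm ⇒ mbmwmbbbbmwmbm   [T → λ]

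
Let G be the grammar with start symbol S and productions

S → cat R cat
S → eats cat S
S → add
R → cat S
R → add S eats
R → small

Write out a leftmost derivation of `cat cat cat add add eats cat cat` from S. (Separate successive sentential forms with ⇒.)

S ⇒ cat R cat   [S → cat R cat]
cat R cat ⇒ cat cat S cat   [R → cat S]
cat cat S cat ⇒ cat cat cat R cat cat   [S → cat R cat]
cat cat cat R cat cat ⇒ cat cat cat add S eats cat cat   [R → add S eats]
cat cat cat add S eats cat cat ⇒ cat cat cat add add eats cat cat   [S → add]

S ⇒ cat R cat ⇒ cat cat S cat ⇒ cat cat cat R cat cat ⇒ cat cat cat add S eats cat cat ⇒ cat cat cat add add eats cat cat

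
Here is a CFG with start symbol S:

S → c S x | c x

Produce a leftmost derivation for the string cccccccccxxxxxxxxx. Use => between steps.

S => cSx   [S → c S x]
cSx => ccSxx   [S → c S x]
ccSxx => cccSxxx   [S → c S x]
cccSxxx => ccccSxxxx   [S → c S x]
ccccSxxxx => cccccSxxxxx   [S → c S x]
cccccSxxxxx => ccccccSxxxxxx   [S → c S x]
ccccccSxxxxxx => cccccccSxxxxxxx   [S → c S x]
cccccccSxxxxxxx => ccccccccSxxxxxxxx   [S → c S x]
ccccccccSxxxxxxxx => cccccccccxxxxxxxxx   [S → c x]

S => cSx => ccSxx => cccSxxx => ccccSxxxx => cccccSxxxxx => ccccccSxxxxxx => cccccccSxxxxxxx => ccccccccSxxxxxxxx => cccccccccxxxxxxxxx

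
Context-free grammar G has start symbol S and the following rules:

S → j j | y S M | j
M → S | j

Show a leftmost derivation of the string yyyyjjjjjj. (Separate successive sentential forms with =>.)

S => ySM => yySMM => yyySMMM => yyyySMMMM => yyyyjjMMMM => yyyyjjjMMM => yyyyjjjjMM => yyyyjjjjjM => yyyyjjjjjj

S => ySM   [S → y S M]
ySM => yySMM   [S → y S M]
yySMM => yyySMMM   [S → y S M]
yyySMMM => yyyySMMMM   [S → y S M]
yyyySMMMM => yyyyjjMMMM   [S → j j]
yyyyjjMMMM => yyyyjjjMMM   [M → j]
yyyyjjjMMM => yyyyjjjjMM   [M → j]
yyyyjjjjMM => yyyyjjjjjM   [M → j]
yyyyjjjjjM => yyyyjjjjjj   [M → j]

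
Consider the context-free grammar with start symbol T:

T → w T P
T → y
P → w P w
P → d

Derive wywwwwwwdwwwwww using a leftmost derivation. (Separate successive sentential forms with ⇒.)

T⇒wTP⇒wyP⇒wywPw⇒wywwPww⇒wywwwPwww⇒wywwwwPwwww⇒wywwwwwPwwwww⇒wywwwwwwPwwwwww⇒wywwwwwwdwwwwww

T ⇒ wTP   [T → w T P]
wTP ⇒ wyP   [T → y]
wyP ⇒ wywPw   [P → w P w]
wywPw ⇒ wywwPww   [P → w P w]
wywwPww ⇒ wywwwPwww   [P → w P w]
wywwwPwww ⇒ wywwwwPwwww   [P → w P w]
wywwwwPwwww ⇒ wywwwwwPwwwww   [P → w P w]
wywwwwwPwwwww ⇒ wywwwwwwPwwwwww   [P → w P w]
wywwwwwwPwwwwww ⇒ wywwwwwwdwwwwww   [P → d]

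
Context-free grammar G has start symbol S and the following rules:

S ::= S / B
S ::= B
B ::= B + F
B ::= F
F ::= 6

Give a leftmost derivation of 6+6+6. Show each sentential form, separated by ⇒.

S⇒B⇒B+F⇒B+F+F⇒F+F+F⇒6+F+F⇒6+6+F⇒6+6+6

S ⇒ B   [S ::= B]
B ⇒ B+F   [B ::= B + F]
B+F ⇒ B+F+F   [B ::= B + F]
B+F+F ⇒ F+F+F   [B ::= F]
F+F+F ⇒ 6+F+F   [F ::= 6]
6+F+F ⇒ 6+6+F   [F ::= 6]
6+6+F ⇒ 6+6+6   [F ::= 6]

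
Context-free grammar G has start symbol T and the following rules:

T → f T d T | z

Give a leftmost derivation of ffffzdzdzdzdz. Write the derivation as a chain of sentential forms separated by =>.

T => fTdT => ffTdTdT => fffTdTdTdT => ffffTdTdTdTdT => ffffzdTdTdTdT => ffffzdzdTdTdT => ffffzdzdzdTdT => ffffzdzdzdzdT => ffffzdzdzdzdz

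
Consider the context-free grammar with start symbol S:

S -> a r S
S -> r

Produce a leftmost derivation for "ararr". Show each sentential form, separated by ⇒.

S ⇒ arS   [S -> a r S]
arS ⇒ ararS   [S -> a r S]
ararS ⇒ ararr   [S -> r]

S ⇒ arS ⇒ ararS ⇒ ararr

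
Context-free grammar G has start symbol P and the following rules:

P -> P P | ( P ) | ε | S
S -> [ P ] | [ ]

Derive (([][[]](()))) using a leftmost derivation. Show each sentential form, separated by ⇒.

P ⇒ (P)   [P -> ( P )]
(P) ⇒ ((P))   [P -> ( P )]
((P)) ⇒ ((PP))   [P -> P P]
((PP)) ⇒ ((SP))   [P -> S]
((SP)) ⇒ (([]P))   [S -> [ ]]
(([]P)) ⇒ (([]PP))   [P -> P P]
(([]PP)) ⇒ (([]SP))   [P -> S]
(([]SP)) ⇒ (([][P]P))   [S -> [ P ]]
(([][P]P)) ⇒ (([][S]P))   [P -> S]
(([][S]P)) ⇒ (([][[P]]P))   [S -> [ P ]]
(([][[P]]P)) ⇒ (([][[]]P))   [P -> ε]
(([][[]]P)) ⇒ (([][[]](P)))   [P -> ( P )]
(([][[]](P))) ⇒ (([][[]]((P))))   [P -> ( P )]
(([][[]]((P)))) ⇒ (([][[]](())))   [P -> ε]

P ⇒ (P) ⇒ ((P)) ⇒ ((PP)) ⇒ ((SP)) ⇒ (([]P)) ⇒ (([]PP)) ⇒ (([]SP)) ⇒ (([][P]P)) ⇒ (([][S]P)) ⇒ (([][[P]]P)) ⇒ (([][[]]P)) ⇒ (([][[]](P))) ⇒ (([][[]]((P)))) ⇒ (([][[]](())))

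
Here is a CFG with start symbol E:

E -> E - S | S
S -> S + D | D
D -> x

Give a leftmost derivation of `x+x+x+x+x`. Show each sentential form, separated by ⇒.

E ⇒ S   [E -> S]
S ⇒ S+D   [S -> S + D]
S+D ⇒ S+D+D   [S -> S + D]
S+D+D ⇒ S+D+D+D   [S -> S + D]
S+D+D+D ⇒ S+D+D+D+D   [S -> S + D]
S+D+D+D+D ⇒ D+D+D+D+D   [S -> D]
D+D+D+D+D ⇒ x+D+D+D+D   [D -> x]
x+D+D+D+D ⇒ x+x+D+D+D   [D -> x]
x+x+D+D+D ⇒ x+x+x+D+D   [D -> x]
x+x+x+D+D ⇒ x+x+x+x+D   [D -> x]
x+x+x+x+D ⇒ x+x+x+x+x   [D -> x]

E⇒S⇒S+D⇒S+D+D⇒S+D+D+D⇒S+D+D+D+D⇒D+D+D+D+D⇒x+D+D+D+D⇒x+x+D+D+D⇒x+x+x+D+D⇒x+x+x+x+D⇒x+x+x+x+x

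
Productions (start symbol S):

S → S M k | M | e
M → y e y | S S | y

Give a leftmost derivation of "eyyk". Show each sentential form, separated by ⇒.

S⇒M⇒SS⇒eS⇒eSMk⇒eMMk⇒eyMk⇒eyyk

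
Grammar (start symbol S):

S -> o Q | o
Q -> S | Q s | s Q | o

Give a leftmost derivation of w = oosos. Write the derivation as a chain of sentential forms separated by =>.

S => oQ => oS => ooQ => ooQs => oosQs => oosSs => oosos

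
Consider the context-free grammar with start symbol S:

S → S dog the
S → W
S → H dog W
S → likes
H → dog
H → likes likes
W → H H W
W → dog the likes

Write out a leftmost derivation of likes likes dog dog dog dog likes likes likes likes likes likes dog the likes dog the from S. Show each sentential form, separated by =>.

S => S dog the   [S → S dog the]
S dog the => H dog W dog the   [S → H dog W]
H dog W dog the => likes likes dog W dog the   [H → likes likes]
likes likes dog W dog the => likes likes dog H H W dog the   [W → H H W]
likes likes dog H H W dog the => likes likes dog dog H W dog the   [H → dog]
likes likes dog dog H W dog the => likes likes dog dog dog W dog the   [H → dog]
likes likes dog dog dog W dog the => likes likes dog dog dog H H W dog the   [W → H H W]
likes likes dog dog dog H H W dog the => likes likes dog dog dog dog H W dog the   [H → dog]
likes likes dog dog dog dog H W dog the => likes likes dog dog dog dog likes likes W dog the   [H → likes likes]
likes likes dog dog dog dog likes likes W dog the => likes likes dog dog dog dog likes likes H H W dog the   [W → H H W]
likes likes dog dog dog dog likes likes H H W dog the => likes likes dog dog dog dog likes likes likes likes H W dog the   [H → likes likes]
likes likes dog dog dog dog likes likes likes likes H W dog the => likes likes dog dog dog dog likes likes likes likes likes likes W dog the   [H → likes likes]
likes likes dog dog dog dog likes likes likes likes likes likes W dog the => likes likes dog dog dog dog likes likes likes likes likes likes dog the likes dog the   [W → dog the likes]

S => S dog the => H dog W dog the => likes likes dog W dog the => likes likes dog H H W dog the => likes likes dog dog H W dog the => likes likes dog dog dog W dog the => likes likes dog dog dog H H W dog the => likes likes dog dog dog dog H W dog the => likes likes dog dog dog dog likes likes W dog the => likes likes dog dog dog dog likes likes H H W dog the => likes likes dog dog dog dog likes likes likes likes H W dog the => likes likes dog dog dog dog likes likes likes likes likes likes W dog the => likes likes dog dog dog dog likes likes likes likes likes likes dog the likes dog the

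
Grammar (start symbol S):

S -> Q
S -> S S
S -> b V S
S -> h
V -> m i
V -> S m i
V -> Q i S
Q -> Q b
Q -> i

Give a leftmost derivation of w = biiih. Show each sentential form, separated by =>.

S => bVS   [S -> b V S]
bVS => bQiSS   [V -> Q i S]
bQiSS => biiSS   [Q -> i]
biiSS => biiQS   [S -> Q]
biiQS => biiiS   [Q -> i]
biiiS => biiih   [S -> h]

S=>bVS=>bQiSS=>biiSS=>biiQS=>biiiS=>biiih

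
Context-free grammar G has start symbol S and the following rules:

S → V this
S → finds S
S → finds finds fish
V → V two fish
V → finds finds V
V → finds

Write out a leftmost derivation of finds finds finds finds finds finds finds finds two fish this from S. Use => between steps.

S => finds S   [S → finds S]
finds S => finds V this   [S → V this]
finds V this => finds finds finds V this   [V → finds finds V]
finds finds finds V this => finds finds finds finds finds V this   [V → finds finds V]
finds finds finds finds finds V this => finds finds finds finds finds V two fish this   [V → V two fish]
finds finds finds finds finds V two fish this => finds finds finds finds finds finds finds V two fish this   [V → finds finds V]
finds finds finds finds finds finds finds V two fish this => finds finds finds finds finds finds finds finds two fish this   [V → finds]

S => finds S => finds V this => finds finds finds V this => finds finds finds finds finds V this => finds finds finds finds finds V two fish this => finds finds finds finds finds finds finds V two fish this => finds finds finds finds finds finds finds finds two fish this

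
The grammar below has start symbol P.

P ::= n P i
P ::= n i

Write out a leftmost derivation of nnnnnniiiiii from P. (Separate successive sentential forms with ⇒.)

P ⇒ nPi   [P ::= n P i]
nPi ⇒ nnPii   [P ::= n P i]
nnPii ⇒ nnnPiii   [P ::= n P i]
nnnPiii ⇒ nnnnPiiii   [P ::= n P i]
nnnnPiiii ⇒ nnnnnPiiiii   [P ::= n P i]
nnnnnPiiiii ⇒ nnnnnniiiiii   [P ::= n i]

P ⇒ nPi ⇒ nnPii ⇒ nnnPiii ⇒ nnnnPiiii ⇒ nnnnnPiiiii ⇒ nnnnnniiiiii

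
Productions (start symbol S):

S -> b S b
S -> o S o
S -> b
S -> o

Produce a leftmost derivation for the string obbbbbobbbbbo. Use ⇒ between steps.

S ⇒ oSo   [S -> o S o]
oSo ⇒ obSbo   [S -> b S b]
obSbo ⇒ obbSbbo   [S -> b S b]
obbSbbo ⇒ obbbSbbbo   [S -> b S b]
obbbSbbbo ⇒ obbbbSbbbbo   [S -> b S b]
obbbbSbbbbo ⇒ obbbbbSbbbbbo   [S -> b S b]
obbbbbSbbbbbo ⇒ obbbbbobbbbbo   [S -> o]

S ⇒ oSo ⇒ obSbo ⇒ obbSbbo ⇒ obbbSbbbo ⇒ obbbbSbbbbo ⇒ obbbbbSbbbbbo ⇒ obbbbbobbbbbo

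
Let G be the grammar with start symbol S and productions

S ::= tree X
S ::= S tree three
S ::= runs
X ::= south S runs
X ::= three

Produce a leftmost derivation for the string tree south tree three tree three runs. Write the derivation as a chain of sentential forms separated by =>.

S => tree X => tree south S runs => tree south S tree three runs => tree south tree X tree three runs => tree south tree three tree three runs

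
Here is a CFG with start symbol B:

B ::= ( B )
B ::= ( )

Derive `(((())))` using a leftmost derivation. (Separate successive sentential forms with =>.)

B => (B) => ((B)) => (((B))) => (((())))

B => (B)   [B ::= ( B )]
(B) => ((B))   [B ::= ( B )]
((B)) => (((B)))   [B ::= ( B )]
(((B))) => (((())))   [B ::= ( )]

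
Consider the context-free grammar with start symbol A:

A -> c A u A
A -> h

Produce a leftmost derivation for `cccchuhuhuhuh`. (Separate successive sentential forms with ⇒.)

A ⇒ cAuA   [A -> c A u A]
cAuA ⇒ ccAuAuA   [A -> c A u A]
ccAuAuA ⇒ cccAuAuAuA   [A -> c A u A]
cccAuAuAuA ⇒ ccccAuAuAuAuA   [A -> c A u A]
ccccAuAuAuAuA ⇒ cccchuAuAuAuA   [A -> h]
cccchuAuAuAuA ⇒ cccchuhuAuAuA   [A -> h]
cccchuhuAuAuA ⇒ cccchuhuhuAuA   [A -> h]
cccchuhuhuAuA ⇒ cccchuhuhuhuA   [A -> h]
cccchuhuhuhuA ⇒ cccchuhuhuhuh   [A -> h]

A ⇒ cAuA ⇒ ccAuAuA ⇒ cccAuAuAuA ⇒ ccccAuAuAuAuA ⇒ cccchuAuAuAuA ⇒ cccchuhuAuAuA ⇒ cccchuhuhuAuA ⇒ cccchuhuhuhuA ⇒ cccchuhuhuhuh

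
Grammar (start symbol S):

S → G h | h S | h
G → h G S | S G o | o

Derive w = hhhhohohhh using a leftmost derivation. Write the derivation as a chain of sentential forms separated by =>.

S => Gh => hGSh => hhGSSh => hhSGoSSh => hhhGoSSh => hhhhGSoSSh => hhhhoSoSSh => hhhhohoSSh => hhhhohohSh => hhhhohohhh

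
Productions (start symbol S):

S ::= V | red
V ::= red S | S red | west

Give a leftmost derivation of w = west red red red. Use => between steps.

S => V => S red => V red => S red red => V red red => S red red red => V red red red => west red red red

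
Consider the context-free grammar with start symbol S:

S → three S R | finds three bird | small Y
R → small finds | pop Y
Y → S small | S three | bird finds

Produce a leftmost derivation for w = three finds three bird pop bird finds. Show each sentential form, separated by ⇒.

S ⇒ three S R   [S → three S R]
three S R ⇒ three finds three bird R   [S → finds three bird]
three finds three bird R ⇒ three finds three bird pop Y   [R → pop Y]
three finds three bird pop Y ⇒ three finds three bird pop bird finds   [Y → bird finds]

S ⇒ three S R ⇒ three finds three bird R ⇒ three finds three bird pop Y ⇒ three finds three bird pop bird finds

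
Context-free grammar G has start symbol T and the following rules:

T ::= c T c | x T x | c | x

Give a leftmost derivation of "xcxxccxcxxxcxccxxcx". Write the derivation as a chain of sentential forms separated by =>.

T => xTx   [T ::= x T x]
xTx => xcTcx   [T ::= c T c]
xcTcx => xcxTxcx   [T ::= x T x]
xcxTxcx => xcxxTxxcx   [T ::= x T x]
xcxxTxxcx => xcxxcTcxxcx   [T ::= c T c]
xcxxcTcxxcx => xcxxccTccxxcx   [T ::= c T c]
xcxxccTccxxcx => xcxxccxTxccxxcx   [T ::= x T x]
xcxxccxTxccxxcx => xcxxccxcTcxccxxcx   [T ::= c T c]
xcxxccxcTcxccxxcx => xcxxccxcxTxcxccxxcx   [T ::= x T x]
xcxxccxcxTxcxccxxcx => xcxxccxcxxxcxccxxcx   [T ::= x]

T => xTx => xcTcx => xcxTxcx => xcxxTxxcx => xcxxcTcxxcx => xcxxccTccxxcx => xcxxccxTxccxxcx => xcxxccxcTcxccxxcx => xcxxccxcxTxcxccxxcx => xcxxccxcxxxcxccxxcx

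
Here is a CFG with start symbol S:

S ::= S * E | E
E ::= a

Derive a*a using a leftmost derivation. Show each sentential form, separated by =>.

S => S*E   [S ::= S * E]
S*E => E*E   [S ::= E]
E*E => a*E   [E ::= a]
a*E => a*a   [E ::= a]

S => S*E => E*E => a*E => a*a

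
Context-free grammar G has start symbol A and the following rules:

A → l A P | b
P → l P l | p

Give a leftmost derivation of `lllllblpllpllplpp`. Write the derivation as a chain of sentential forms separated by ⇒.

A ⇒ lAP ⇒ llAPP ⇒ lllAPPP ⇒ llllAPPPP ⇒ lllllAPPPPP ⇒ lllllbPPPPP ⇒ lllllblPlPPPP ⇒ lllllblplPPPP ⇒ lllllblpllPlPPP ⇒ lllllblpllplPPP ⇒ lllllblpllpllPlPP ⇒ lllllblpllpllplPP ⇒ lllllblpllpllplpP ⇒ lllllblpllpllplpp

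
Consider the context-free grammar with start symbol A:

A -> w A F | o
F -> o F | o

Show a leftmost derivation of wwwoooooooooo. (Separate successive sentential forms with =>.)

A => wAF   [A -> w A F]
wAF => wwAFF   [A -> w A F]
wwAFF => wwwAFFF   [A -> w A F]
wwwAFFF => wwwoFFF   [A -> o]
wwwoFFF => wwwooFFF   [F -> o F]
wwwooFFF => wwwoooFFF   [F -> o F]
wwwoooFFF => wwwooooFFF   [F -> o F]
wwwooooFFF => wwwoooooFFF   [F -> o F]
wwwoooooFFF => wwwooooooFFF   [F -> o F]
wwwooooooFFF => wwwoooooooFF   [F -> o]
wwwoooooooFF => wwwooooooooF   [F -> o]
wwwooooooooF => wwwoooooooooF   [F -> o F]
wwwoooooooooF => wwwoooooooooo   [F -> o]

A => wAF => wwAFF => wwwAFFF => wwwoFFF => wwwooFFF => wwwoooFFF => wwwooooFFF => wwwoooooFFF => wwwooooooFFF => wwwoooooooFF => wwwooooooooF => wwwoooooooooF => wwwoooooooooo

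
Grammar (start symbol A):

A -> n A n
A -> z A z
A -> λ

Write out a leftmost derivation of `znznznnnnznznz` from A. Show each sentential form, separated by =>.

A=>zAz=>znAnz=>znzAznz=>znznAnznz=>znznzAznznz=>znznznAnznznz=>znznznnAnnznznz=>znznznnnnznznz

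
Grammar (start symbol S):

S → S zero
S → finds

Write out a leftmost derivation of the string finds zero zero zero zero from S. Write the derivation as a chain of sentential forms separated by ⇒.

S ⇒ S zero ⇒ S zero zero ⇒ S zero zero zero ⇒ S zero zero zero zero ⇒ finds zero zero zero zero

S ⇒ S zero   [S → S zero]
S zero ⇒ S zero zero   [S → S zero]
S zero zero ⇒ S zero zero zero   [S → S zero]
S zero zero zero ⇒ S zero zero zero zero   [S → S zero]
S zero zero zero zero ⇒ finds zero zero zero zero   [S → finds]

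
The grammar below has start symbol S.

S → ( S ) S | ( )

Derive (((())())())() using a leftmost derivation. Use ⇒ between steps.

S ⇒ (S)S ⇒ ((S)S)S ⇒ (((S)S)S)S ⇒ (((())S)S)S ⇒ (((())())S)S ⇒ (((())())())S ⇒ (((())())())()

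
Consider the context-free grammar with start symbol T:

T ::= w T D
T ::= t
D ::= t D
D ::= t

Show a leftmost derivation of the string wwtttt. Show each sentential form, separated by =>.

T => wTD   [T ::= w T D]
wTD => wwTDD   [T ::= w T D]
wwTDD => wwtDD   [T ::= t]
wwtDD => wwttDD   [D ::= t D]
wwttDD => wwtttD   [D ::= t]
wwtttD => wwtttt   [D ::= t]

T=>wTD=>wwTDD=>wwtDD=>wwttDD=>wwtttD=>wwtttt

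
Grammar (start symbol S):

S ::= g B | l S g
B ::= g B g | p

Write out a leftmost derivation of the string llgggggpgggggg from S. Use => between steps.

S=>lSg=>llSgg=>llgBgg=>llggBggg=>llgggBgggg=>llggggBggggg=>llgggggBgggggg=>llgggggpgggggg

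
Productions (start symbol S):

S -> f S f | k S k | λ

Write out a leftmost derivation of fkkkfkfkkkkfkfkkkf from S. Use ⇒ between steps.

S ⇒ fSf ⇒ fkSkf ⇒ fkkSkkf ⇒ fkkkSkkkf ⇒ fkkkfSfkkkf ⇒ fkkkfkSkfkkkf ⇒ fkkkfkfSfkfkkkf ⇒ fkkkfkfkSkfkfkkkf ⇒ fkkkfkfkkSkkfkfkkkf ⇒ fkkkfkfkkkkfkfkkkf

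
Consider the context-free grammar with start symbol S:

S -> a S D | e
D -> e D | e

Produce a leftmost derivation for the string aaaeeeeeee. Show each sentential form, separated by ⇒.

S⇒aSD⇒aaSDD⇒aaaSDDD⇒aaaeDDD⇒aaaeeDDD⇒aaaeeeDDD⇒aaaeeeeDDD⇒aaaeeeeeDD⇒aaaeeeeeeD⇒aaaeeeeeee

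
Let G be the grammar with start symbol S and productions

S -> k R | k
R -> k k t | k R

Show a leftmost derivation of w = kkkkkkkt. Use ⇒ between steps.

S⇒kR⇒kkR⇒kkkR⇒kkkkR⇒kkkkkR⇒kkkkkkkt

S ⇒ kR   [S -> k R]
kR ⇒ kkR   [R -> k R]
kkR ⇒ kkkR   [R -> k R]
kkkR ⇒ kkkkR   [R -> k R]
kkkkR ⇒ kkkkkR   [R -> k R]
kkkkkR ⇒ kkkkkkkt   [R -> k k t]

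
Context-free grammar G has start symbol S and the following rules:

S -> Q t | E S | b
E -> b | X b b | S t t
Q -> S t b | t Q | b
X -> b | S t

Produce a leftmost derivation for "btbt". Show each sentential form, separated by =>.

S => ES   [S -> E S]
ES => bS   [E -> b]
bS => bQt   [S -> Q t]
bQt => btQt   [Q -> t Q]
btQt => btbt   [Q -> b]

S => ES => bS => bQt => btQt => btbt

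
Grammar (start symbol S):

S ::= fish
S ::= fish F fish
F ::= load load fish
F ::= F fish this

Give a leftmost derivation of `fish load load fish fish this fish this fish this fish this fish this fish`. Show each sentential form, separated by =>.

S => fish F fish => fish F fish this fish => fish F fish this fish this fish => fish F fish this fish this fish this fish => fish F fish this fish this fish this fish this fish => fish F fish this fish this fish this fish this fish this fish => fish load load fish fish this fish this fish this fish this fish this fish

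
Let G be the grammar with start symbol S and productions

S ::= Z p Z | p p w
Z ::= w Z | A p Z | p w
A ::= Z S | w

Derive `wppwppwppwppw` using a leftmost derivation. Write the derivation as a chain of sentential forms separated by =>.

S => ZpZ   [S ::= Z p Z]
ZpZ => ApZpZ   [Z ::= A p Z]
ApZpZ => wpZpZ   [A ::= w]
wpZpZ => wpApZpZ   [Z ::= A p Z]
wpApZpZ => wpZSpZpZ   [A ::= Z S]
wpZSpZpZ => wppwSpZpZ   [Z ::= p w]
wppwSpZpZ => wppwppwpZpZ   [S ::= p p w]
wppwppwpZpZ => wppwppwppwpZ   [Z ::= p w]
wppwppwppwpZ => wppwppwppwppw   [Z ::= p w]

S => ZpZ => ApZpZ => wpZpZ => wpApZpZ => wpZSpZpZ => wppwSpZpZ => wppwppwpZpZ => wppwppwppwpZ => wppwppwppwppw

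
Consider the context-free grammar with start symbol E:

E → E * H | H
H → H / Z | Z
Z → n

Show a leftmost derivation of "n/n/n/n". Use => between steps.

E=>H=>H/Z=>H/Z/Z=>H/Z/Z/Z=>Z/Z/Z/Z=>n/Z/Z/Z=>n/n/Z/Z=>n/n/n/Z=>n/n/n/n

E => H   [E → H]
H => H/Z   [H → H / Z]
H/Z => H/Z/Z   [H → H / Z]
H/Z/Z => H/Z/Z/Z   [H → H / Z]
H/Z/Z/Z => Z/Z/Z/Z   [H → Z]
Z/Z/Z/Z => n/Z/Z/Z   [Z → n]
n/Z/Z/Z => n/n/Z/Z   [Z → n]
n/n/Z/Z => n/n/n/Z   [Z → n]
n/n/n/Z => n/n/n/n   [Z → n]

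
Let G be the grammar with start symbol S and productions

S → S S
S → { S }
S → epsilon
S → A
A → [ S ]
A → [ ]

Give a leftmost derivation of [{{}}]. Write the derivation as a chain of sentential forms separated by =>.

S=>SS=>AS=>[S]S=>[{S}]S=>[{SS}]S=>[{{S}S}]S=>[{{}S}]S=>[{{}}]S=>[{{}}]

S => SS   [S → S S]
SS => AS   [S → A]
AS => [S]S   [A → [ S ]]
[S]S => [{S}]S   [S → { S }]
[{S}]S => [{SS}]S   [S → S S]
[{SS}]S => [{{S}S}]S   [S → { S }]
[{{S}S}]S => [{{}S}]S   [S → epsilon]
[{{}S}]S => [{{}}]S   [S → epsilon]
[{{}}]S => [{{}}]   [S → epsilon]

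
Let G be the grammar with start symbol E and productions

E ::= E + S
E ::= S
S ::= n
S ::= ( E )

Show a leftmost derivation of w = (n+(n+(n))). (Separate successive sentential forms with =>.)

E => S => (E) => (E+S) => (S+S) => (n+S) => (n+(E)) => (n+(E+S)) => (n+(S+S)) => (n+(n+S)) => (n+(n+(E))) => (n+(n+(S))) => (n+(n+(n)))

E => S   [E ::= S]
S => (E)   [S ::= ( E )]
(E) => (E+S)   [E ::= E + S]
(E+S) => (S+S)   [E ::= S]
(S+S) => (n+S)   [S ::= n]
(n+S) => (n+(E))   [S ::= ( E )]
(n+(E)) => (n+(E+S))   [E ::= E + S]
(n+(E+S)) => (n+(S+S))   [E ::= S]
(n+(S+S)) => (n+(n+S))   [S ::= n]
(n+(n+S)) => (n+(n+(E)))   [S ::= ( E )]
(n+(n+(E))) => (n+(n+(S)))   [E ::= S]
(n+(n+(S))) => (n+(n+(n)))   [S ::= n]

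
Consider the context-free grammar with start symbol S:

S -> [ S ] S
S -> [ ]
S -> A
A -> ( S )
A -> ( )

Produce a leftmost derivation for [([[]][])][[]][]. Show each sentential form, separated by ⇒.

S⇒[S]S⇒[A]S⇒[(S)]S⇒[([S]S)]S⇒[([[]]S)]S⇒[([[]][])]S⇒[([[]][])][S]S⇒[([[]][])][[]]S⇒[([[]][])][[]][]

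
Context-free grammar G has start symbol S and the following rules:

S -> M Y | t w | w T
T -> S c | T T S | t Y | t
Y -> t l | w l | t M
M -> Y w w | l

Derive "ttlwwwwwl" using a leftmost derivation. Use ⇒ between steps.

S⇒MY⇒YwwY⇒tMwwY⇒tYwwwwY⇒ttlwwwwY⇒ttlwwwwwl

S ⇒ MY   [S -> M Y]
MY ⇒ YwwY   [M -> Y w w]
YwwY ⇒ tMwwY   [Y -> t M]
tMwwY ⇒ tYwwwwY   [M -> Y w w]
tYwwwwY ⇒ ttlwwwwY   [Y -> t l]
ttlwwwwY ⇒ ttlwwwwwl   [Y -> w l]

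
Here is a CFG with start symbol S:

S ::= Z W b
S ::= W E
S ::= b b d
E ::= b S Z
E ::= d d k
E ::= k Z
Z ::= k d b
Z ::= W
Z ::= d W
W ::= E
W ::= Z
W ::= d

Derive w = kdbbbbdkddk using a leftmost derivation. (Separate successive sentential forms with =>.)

S => WE => ZE => kdbE => kdbbSZ => kdbbbbdZ => kdbbbbdW => kdbbbbdE => kdbbbbdkZ => kdbbbbdkW => kdbbbbdkE => kdbbbbdkddk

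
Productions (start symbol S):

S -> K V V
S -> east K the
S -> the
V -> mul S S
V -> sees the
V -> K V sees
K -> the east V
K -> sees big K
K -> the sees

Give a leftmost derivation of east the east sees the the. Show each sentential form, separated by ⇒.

S ⇒ east K the ⇒ east the east V the ⇒ east the east sees the the

S ⇒ east K the   [S -> east K the]
east K the ⇒ east the east V the   [K -> the east V]
east the east V the ⇒ east the east sees the the   [V -> sees the]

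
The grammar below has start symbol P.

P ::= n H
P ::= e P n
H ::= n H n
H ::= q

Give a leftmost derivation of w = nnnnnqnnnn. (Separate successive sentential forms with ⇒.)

P⇒nH⇒nnHn⇒nnnHnn⇒nnnnHnnn⇒nnnnnHnnnn⇒nnnnnqnnnn

P ⇒ nH   [P ::= n H]
nH ⇒ nnHn   [H ::= n H n]
nnHn ⇒ nnnHnn   [H ::= n H n]
nnnHnn ⇒ nnnnHnnn   [H ::= n H n]
nnnnHnnn ⇒ nnnnnHnnnn   [H ::= n H n]
nnnnnHnnnn ⇒ nnnnnqnnnn   [H ::= q]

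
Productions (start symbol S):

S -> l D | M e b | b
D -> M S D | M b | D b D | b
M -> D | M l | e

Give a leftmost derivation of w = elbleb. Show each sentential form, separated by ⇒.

S ⇒ Meb ⇒ Mleb ⇒ Dleb ⇒ Mbleb ⇒ Mlbleb ⇒ elbleb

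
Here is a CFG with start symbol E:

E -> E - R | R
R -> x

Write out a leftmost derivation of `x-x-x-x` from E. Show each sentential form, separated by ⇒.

E ⇒ E-R   [E -> E - R]
E-R ⇒ E-R-R   [E -> E - R]
E-R-R ⇒ E-R-R-R   [E -> E - R]
E-R-R-R ⇒ R-R-R-R   [E -> R]
R-R-R-R ⇒ x-R-R-R   [R -> x]
x-R-R-R ⇒ x-x-R-R   [R -> x]
x-x-R-R ⇒ x-x-x-R   [R -> x]
x-x-x-R ⇒ x-x-x-x   [R -> x]

E⇒E-R⇒E-R-R⇒E-R-R-R⇒R-R-R-R⇒x-R-R-R⇒x-x-R-R⇒x-x-x-R⇒x-x-x-x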